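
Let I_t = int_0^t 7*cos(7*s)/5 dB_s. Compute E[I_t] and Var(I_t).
E[I_t] = 0; Var(I_t) = 49*t/50 + 7*sin(14*t)/100

The Itô integral of a deterministic integrand f(s) has mean 0 because each increment f(s) * (B_{s+ds} - B_s) has mean 0. By the Itô isometry:
  Var( int_0^t f(s) dB_s ) = E[ (int_0^t f(s) dB_s)^2 ] = int_0^t f(s)^2 ds.
Here f(s) = 7*cos(7*s)/5, so f(s)^2 = 49*cos(7*s)^2/25. Integrate:
  int_0^t (49*cos(7*s)^2/25) ds = 49*t/50 + 7*sin(14*t)/100.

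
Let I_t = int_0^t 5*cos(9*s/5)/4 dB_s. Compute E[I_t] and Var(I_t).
E[I_t] = 0; Var(I_t) = 25*t/32 + 125*sin(18*t/5)/576

The Itô integral of a deterministic integrand f(s) has mean 0 because each increment f(s) * (B_{s+ds} - B_s) has mean 0. By the Itô isometry:
  Var( int_0^t f(s) dB_s ) = E[ (int_0^t f(s) dB_s)^2 ] = int_0^t f(s)^2 ds.
Here f(s) = 5*cos(9*s/5)/4, so f(s)^2 = 25*cos(9*s/5)^2/16. Integrate:
  int_0^t (25*cos(9*s/5)^2/16) ds = 25*t/32 + 125*sin(18*t/5)/576.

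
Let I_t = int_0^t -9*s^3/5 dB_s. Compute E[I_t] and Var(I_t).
E[I_t] = 0; Var(I_t) = 81*t^7/175

The Itô integral of a deterministic integrand f(s) has mean 0 because each increment f(s) * (B_{s+ds} - B_s) has mean 0. By the Itô isometry:
  Var( int_0^t f(s) dB_s ) = E[ (int_0^t f(s) dB_s)^2 ] = int_0^t f(s)^2 ds.
Here f(s) = -9*s^3/5, so f(s)^2 = 81*s^6/25. Integrate:
  int_0^t (81*s^6/25) ds = 81*t^7/175.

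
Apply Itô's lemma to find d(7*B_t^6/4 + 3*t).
d(7*B_t^6/4 + 3*t) = (105*B_t^4/4 + 3) dt + (21*B_t^5/2) dB_t

Itô's formula for f(t, x): d f(t, B_t) = (f_t + (1/2) f_xx) dt + f_x dB_t. Compute partials of f(t, x) = 3*t + 7*x^6/4:
  f_t(t,x)  = 3
  f_x(t,x)  = 21*x^5/2
  f_xx(t,x) = 105*x^4/2
Assemble drift = f_t + (1/2) f_xx = 105*x^4/4 + 3 and diffusion = f_x = 21*x^5/2. Substituting x = B_t:
  d(7*B_t^6/4 + 3*t) = (105*B_t^4/4 + 3) dt + (21*B_t^5/2) dB_t.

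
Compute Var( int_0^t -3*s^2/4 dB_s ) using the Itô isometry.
Var = 9*t^5/80

The Itô integral of a deterministic integrand f(s) has mean 0 because each increment f(s) * (B_{s+ds} - B_s) has mean 0. By the Itô isometry:
  Var( int_0^t f(s) dB_s ) = E[ (int_0^t f(s) dB_s)^2 ] = int_0^t f(s)^2 ds.
Here f(s) = -3*s^2/4, so f(s)^2 = 9*s^4/16. Integrate:
  int_0^t (9*s^4/16) ds = 9*t^5/80.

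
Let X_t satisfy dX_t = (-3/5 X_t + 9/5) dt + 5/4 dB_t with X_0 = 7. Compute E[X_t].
E[X_t] = 3 + 4*exp(-3*t/5)

Taking expectations and using E[dB_t] = 0, the mean m(t) = E[X_t] satisfies the ODE m'(t) = a m(t) + b with m(0) = x_0. With a = -3/5, b = 9/5, x_0 = 7, the solution is
  m(t) = x_0 * exp(a t) + (b/a) * (exp(a t) - 1)
       = 7 * exp((-3/5) t) + ((9/5)/(-3/5)) * (exp((-3/5) t) - 1)
       = 3 + 4*exp(-3*t/5).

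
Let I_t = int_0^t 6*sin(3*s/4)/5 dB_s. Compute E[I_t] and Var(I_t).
E[I_t] = 0; Var(I_t) = 18*t/25 - 12*sin(3*t/2)/25

The Itô integral of a deterministic integrand f(s) has mean 0 because each increment f(s) * (B_{s+ds} - B_s) has mean 0. By the Itô isometry:
  Var( int_0^t f(s) dB_s ) = E[ (int_0^t f(s) dB_s)^2 ] = int_0^t f(s)^2 ds.
Here f(s) = 6*sin(3*s/4)/5, so f(s)^2 = 36*sin(3*s/4)^2/25. Integrate:
  int_0^t (36*sin(3*s/4)^2/25) ds = 18*t/25 - 12*sin(3*t/2)/25.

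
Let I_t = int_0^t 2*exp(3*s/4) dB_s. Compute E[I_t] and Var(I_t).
E[I_t] = 0; Var(I_t) = 8*exp(3*t/2)/3 - 8/3

The Itô integral of a deterministic integrand f(s) has mean 0 because each increment f(s) * (B_{s+ds} - B_s) has mean 0. By the Itô isometry:
  Var( int_0^t f(s) dB_s ) = E[ (int_0^t f(s) dB_s)^2 ] = int_0^t f(s)^2 ds.
Here f(s) = 2*exp(3*s/4), so f(s)^2 = 4*exp(3*s/2). Integrate:
  int_0^t (4*exp(3*s/2)) ds = 8*exp(3*t/2)/3 - 8/3.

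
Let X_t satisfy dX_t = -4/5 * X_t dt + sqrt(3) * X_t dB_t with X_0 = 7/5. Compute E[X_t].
E[X_t] = 7*exp(-4*t/5)/5

For GBM dX = mu X dt + sigma X dB with X_0 = x_0, apply Itô to Y = log X: dY = (mu - sigma^2/2) dt + sigma dB, so Y_t = log(x_0) + (mu - sigma^2/2) t + sigma B_t and hence X_t = x_0 * exp((mu - sigma^2/2) t + sigma B_t).
With mu = -4/5, sigma = sqrt(3), x_0 = 7/5, this gives:
  X_t = 7/5 * exp((-23/10) * t + (sqrt(3)) * B_t).
Since sigma*B_t ~ Normal(0, sigma^2 t), E[exp(sigma*B_t)] = exp(sigma^2 t / 2); so E[X_t] = x_0 * exp((mu - sigma^2/2) t) * exp(sigma^2 t / 2) = x_0 * exp(mu t) = 7*exp(-4*t/5)/5.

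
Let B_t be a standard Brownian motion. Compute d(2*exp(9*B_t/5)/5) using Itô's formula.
d(2*exp(9*B_t/5)/5) = (81*exp(9*B_t/5)/125) dt + (18*exp(9*B_t/5)/25) dB_t

Itô's formula for f(B_t) gives d f(B_t) = f'(B_t) dB_t + (1/2) f''(B_t) dt. Compute derivatives of f(x) = 2*exp(9*x/5)/5:
  f'(x)  = 18*exp(9*x/5)/25
  f''(x) = 162*exp(9*x/5)/125
Substitute x = B_t and multiply the f'' term by 1/2:
  drift     = (1/2) * (162*exp(9*x/5)/125) evaluated at B_t = 81*exp(9*B_t/5)/125
  diffusion = (18*exp(9*x/5)/25) evaluated at B_t = 18*exp(9*B_t/5)/25
Therefore d(2*exp(9*B_t/5)/5) = (81*exp(9*B_t/5)/125) dt + (18*exp(9*B_t/5)/25) dB_t.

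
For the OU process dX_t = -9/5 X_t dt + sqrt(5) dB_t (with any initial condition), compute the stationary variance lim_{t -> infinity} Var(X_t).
lim Var(X_t) = 25/18

The OU SDE dX = -theta X dt + sigma dB admits the integrating factor exp(theta t): d(exp(theta t) X_t) = sigma exp(theta t) dB_t. Integrating from 0 to t gives X_t = x_0 * exp(-theta t) + sigma * int_0^t exp(-theta (t-s)) dB_s for any initial x_0. The Itô integral has variance (by the Itô isometry) sigma^2 * int_0^t exp(-2 theta (t - s)) ds = sigma^2 * (1 - exp(-2 theta t)) / (2 theta), independent of x_0.
With theta = 9/5, sigma = sqrt(5):
  Var(X_t) = (sqrt(5))^2 * (1 - exp(-2*9/5 t)) / (2 * 9/5) = 25/18 - 25*exp(-18*t/5)/18.
As t -> infinity, exp(-2*9/5 t) -> 0, so the stationary variance is sigma^2 / (2 theta) = 25/18.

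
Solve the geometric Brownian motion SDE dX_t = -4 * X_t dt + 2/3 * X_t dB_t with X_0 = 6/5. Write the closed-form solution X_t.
X_t = 6/5 * exp((-38/9) * t + (2/3) * B_t)

For GBM dX = mu X dt + sigma X dB with X_0 = x_0, apply Itô to Y = log X: dY = (mu - sigma^2/2) dt + sigma dB, so Y_t = log(x_0) + (mu - sigma^2/2) t + sigma B_t and hence X_t = x_0 * exp((mu - sigma^2/2) t + sigma B_t).
With mu = -4, sigma = 2/3, x_0 = 6/5, this gives:
  X_t = 6/5 * exp((-38/9) * t + (2/3) * B_t).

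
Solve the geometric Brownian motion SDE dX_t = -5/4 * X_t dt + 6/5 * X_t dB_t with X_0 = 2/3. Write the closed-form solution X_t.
X_t = 2/3 * exp((-197/100) * t + (6/5) * B_t)

For GBM dX = mu X dt + sigma X dB with X_0 = x_0, apply Itô to Y = log X: dY = (mu - sigma^2/2) dt + sigma dB, so Y_t = log(x_0) + (mu - sigma^2/2) t + sigma B_t and hence X_t = x_0 * exp((mu - sigma^2/2) t + sigma B_t).
With mu = -5/4, sigma = 6/5, x_0 = 2/3, this gives:
  X_t = 2/3 * exp((-197/100) * t + (6/5) * B_t).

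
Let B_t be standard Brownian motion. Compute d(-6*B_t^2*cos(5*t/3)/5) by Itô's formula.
d(-6*B_t^2*cos(5*t/3)/5) = (2*B_t^2*sin(5*t/3) - 6*cos(5*t/3)/5) dt + (-12*B_t*cos(5*t/3)/5) dB_t

Itô's formula for f(t, x): d f(t, B_t) = (f_t + (1/2) f_xx) dt + f_x dB_t. Compute partials of f(t, x) = -6*x^2*cos(5*t/3)/5:
  f_t(t,x)  = 2*x^2*sin(5*t/3)
  f_x(t,x)  = -12*x*cos(5*t/3)/5
  f_xx(t,x) = -12*cos(5*t/3)/5
Assemble drift = f_t + (1/2) f_xx = 2*x^2*sin(5*t/3) - 6*cos(5*t/3)/5 and diffusion = f_x = -12*x*cos(5*t/3)/5. Substituting x = B_t:
  d(-6*B_t^2*cos(5*t/3)/5) = (2*B_t^2*sin(5*t/3) - 6*cos(5*t/3)/5) dt + (-12*B_t*cos(5*t/3)/5) dB_t.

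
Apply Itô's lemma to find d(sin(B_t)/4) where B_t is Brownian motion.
d(sin(B_t)/4) = (-sin(B_t)/8) dt + (cos(B_t)/4) dB_t

Itô's formula for f(B_t) gives d f(B_t) = f'(B_t) dB_t + (1/2) f''(B_t) dt. Compute derivatives of f(x) = sin(x)/4:
  f'(x)  = cos(x)/4
  f''(x) = -sin(x)/4
Substitute x = B_t and multiply the f'' term by 1/2:
  drift     = (1/2) * (-sin(x)/4) evaluated at B_t = -sin(B_t)/8
  diffusion = (cos(x)/4) evaluated at B_t = cos(B_t)/4
Therefore d(sin(B_t)/4) = (-sin(B_t)/8) dt + (cos(B_t)/4) dB_t.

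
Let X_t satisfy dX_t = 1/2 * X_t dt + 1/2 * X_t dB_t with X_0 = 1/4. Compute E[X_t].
E[X_t] = exp(t/2)/4

For GBM dX = mu X dt + sigma X dB with X_0 = x_0, apply Itô to Y = log X: dY = (mu - sigma^2/2) dt + sigma dB, so Y_t = log(x_0) + (mu - sigma^2/2) t + sigma B_t and hence X_t = x_0 * exp((mu - sigma^2/2) t + sigma B_t).
With mu = 1/2, sigma = 1/2, x_0 = 1/4, this gives:
  X_t = 1/4 * exp((3/8) * t + (1/2) * B_t).
Since sigma*B_t ~ Normal(0, sigma^2 t), E[exp(sigma*B_t)] = exp(sigma^2 t / 2); so E[X_t] = x_0 * exp((mu - sigma^2/2) t) * exp(sigma^2 t / 2) = x_0 * exp(mu t) = exp(t/2)/4.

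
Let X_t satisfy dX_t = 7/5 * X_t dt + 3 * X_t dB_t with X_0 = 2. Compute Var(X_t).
Var(X_t) = 4*(exp(9*t) - 1)*exp(14*t/5)

For GBM dX = mu X dt + sigma X dB with X_0 = x_0, apply Itô to Y = log X: dY = (mu - sigma^2/2) dt + sigma dB, so Y_t = log(x_0) + (mu - sigma^2/2) t + sigma B_t and hence X_t = x_0 * exp((mu - sigma^2/2) t + sigma B_t).
With mu = 7/5, sigma = 3, x_0 = 2, this gives:
  X_t = 2 * exp((-31/10) * t + (3) * B_t).
Since sigma*B_t ~ Normal(0, sigma^2 t), E[exp(sigma*B_t)] = exp(sigma^2 t / 2); so E[X_t] = x_0 * exp((mu - sigma^2/2) t) * exp(sigma^2 t / 2) = x_0 * exp(mu t) = 2*exp(7*t/5).
Var(X_t) = E[X_t^2] - (E[X_t])^2 = x_0^2 * exp(2 mu t) * (exp(sigma^2 t) - 1) = 4*(exp(9*t) - 1)*exp(14*t/5).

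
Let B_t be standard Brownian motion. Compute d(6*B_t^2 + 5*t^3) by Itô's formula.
d(6*B_t^2 + 5*t^3) = (15*t^2 + 6) dt + (12*B_t) dB_t

Itô's formula for f(t, x): d f(t, B_t) = (f_t + (1/2) f_xx) dt + f_x dB_t. Compute partials of f(t, x) = 5*t^3 + 6*x^2:
  f_t(t,x)  = 15*t^2
  f_x(t,x)  = 12*x
  f_xx(t,x) = 12
Assemble drift = f_t + (1/2) f_xx = 15*t^2 + 6 and diffusion = f_x = 12*x. Substituting x = B_t:
  d(6*B_t^2 + 5*t^3) = (15*t^2 + 6) dt + (12*B_t) dB_t.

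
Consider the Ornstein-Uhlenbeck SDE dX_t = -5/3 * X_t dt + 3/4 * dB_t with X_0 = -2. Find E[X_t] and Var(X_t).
E[X_t] = -2*exp(-5*t/3); Var(X_t) = 27/160 - 27*exp(-10*t/3)/160

The OU SDE dX = -theta X dt + sigma dB admits the integrating factor exp(theta t): d(exp(theta t) X_t) = sigma exp(theta t) dB_t. Integrating from 0 to t:
  X_t = x_0 * exp(-theta t) + sigma * int_0^t exp(-theta (t-s)) dB_s.
The Itô integral has mean 0 and (by the Itô isometry) variance sigma^2 * int_0^t exp(-2 theta (t - s)) ds = sigma^2 * (1 - exp(-2 theta t)) / (2 theta).
With theta = 5/3, sigma = 3/4, x_0 = -2:
  E[X_t] = -2 * exp(-5/3 t) = -2*exp(-5*t/3)
  Var(X_t) = (3/4)^2 * (1 - exp(-2*5/3 t)) / (2 * 5/3) = 27/160 - 27*exp(-10*t/3)/160.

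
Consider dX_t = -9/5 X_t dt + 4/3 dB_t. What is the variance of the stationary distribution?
lim Var(X_t) = 40/81

The OU SDE dX = -theta X dt + sigma dB admits the integrating factor exp(theta t): d(exp(theta t) X_t) = sigma exp(theta t) dB_t. Integrating from 0 to t gives X_t = x_0 * exp(-theta t) + sigma * int_0^t exp(-theta (t-s)) dB_s for any initial x_0. The Itô integral has variance (by the Itô isometry) sigma^2 * int_0^t exp(-2 theta (t - s)) ds = sigma^2 * (1 - exp(-2 theta t)) / (2 theta), independent of x_0.
With theta = 9/5, sigma = 4/3:
  Var(X_t) = (4/3)^2 * (1 - exp(-2*9/5 t)) / (2 * 9/5) = 40/81 - 40*exp(-18*t/5)/81.
As t -> infinity, exp(-2*9/5 t) -> 0, so the stationary variance is sigma^2 / (2 theta) = 40/81.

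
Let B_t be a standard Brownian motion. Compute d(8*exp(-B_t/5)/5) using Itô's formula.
d(8*exp(-B_t/5)/5) = (4*exp(-B_t/5)/125) dt + (-8*exp(-B_t/5)/25) dB_t

Itô's formula for f(B_t) gives d f(B_t) = f'(B_t) dB_t + (1/2) f''(B_t) dt. Compute derivatives of f(x) = 8*exp(-x/5)/5:
  f'(x)  = -8*exp(-x/5)/25
  f''(x) = 8*exp(-x/5)/125
Substitute x = B_t and multiply the f'' term by 1/2:
  drift     = (1/2) * (8*exp(-x/5)/125) evaluated at B_t = 4*exp(-B_t/5)/125
  diffusion = (-8*exp(-x/5)/25) evaluated at B_t = -8*exp(-B_t/5)/25
Therefore d(8*exp(-B_t/5)/5) = (4*exp(-B_t/5)/125) dt + (-8*exp(-B_t/5)/25) dB_t.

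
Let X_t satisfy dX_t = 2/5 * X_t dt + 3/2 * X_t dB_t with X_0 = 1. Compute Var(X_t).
Var(X_t) = exp(61*t/20) - exp(4*t/5)

For GBM dX = mu X dt + sigma X dB with X_0 = x_0, apply Itô to Y = log X: dY = (mu - sigma^2/2) dt + sigma dB, so Y_t = log(x_0) + (mu - sigma^2/2) t + sigma B_t and hence X_t = x_0 * exp((mu - sigma^2/2) t + sigma B_t).
With mu = 2/5, sigma = 3/2, x_0 = 1, this gives:
  X_t = 1 * exp((-29/40) * t + (3/2) * B_t).
Since sigma*B_t ~ Normal(0, sigma^2 t), E[exp(sigma*B_t)] = exp(sigma^2 t / 2); so E[X_t] = x_0 * exp((mu - sigma^2/2) t) * exp(sigma^2 t / 2) = x_0 * exp(mu t) = exp(2*t/5).
Var(X_t) = E[X_t^2] - (E[X_t])^2 = x_0^2 * exp(2 mu t) * (exp(sigma^2 t) - 1) = exp(61*t/20) - exp(4*t/5).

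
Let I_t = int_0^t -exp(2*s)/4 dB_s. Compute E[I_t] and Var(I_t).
E[I_t] = 0; Var(I_t) = exp(4*t)/64 - 1/64

The Itô integral of a deterministic integrand f(s) has mean 0 because each increment f(s) * (B_{s+ds} - B_s) has mean 0. By the Itô isometry:
  Var( int_0^t f(s) dB_s ) = E[ (int_0^t f(s) dB_s)^2 ] = int_0^t f(s)^2 ds.
Here f(s) = -exp(2*s)/4, so f(s)^2 = exp(4*s)/16. Integrate:
  int_0^t (exp(4*s)/16) ds = exp(4*t)/64 - 1/64.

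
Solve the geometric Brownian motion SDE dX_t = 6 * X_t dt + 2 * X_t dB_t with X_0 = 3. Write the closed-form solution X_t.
X_t = 3 * exp((4) * t + (2) * B_t)

For GBM dX = mu X dt + sigma X dB with X_0 = x_0, apply Itô to Y = log X: dY = (mu - sigma^2/2) dt + sigma dB, so Y_t = log(x_0) + (mu - sigma^2/2) t + sigma B_t and hence X_t = x_0 * exp((mu - sigma^2/2) t + sigma B_t).
With mu = 6, sigma = 2, x_0 = 3, this gives:
  X_t = 3 * exp((4) * t + (2) * B_t).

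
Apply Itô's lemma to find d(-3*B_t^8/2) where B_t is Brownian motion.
d(-3*B_t^8/2) = (-42*B_t^6) dt + (-12*B_t^7) dB_t

Itô's formula for f(B_t) gives d f(B_t) = f'(B_t) dB_t + (1/2) f''(B_t) dt. Compute derivatives of f(x) = -3*x^8/2:
  f'(x)  = -12*x^7
  f''(x) = -84*x^6
Substitute x = B_t and multiply the f'' term by 1/2:
  drift     = (1/2) * (-84*x^6) evaluated at B_t = -42*B_t^6
  diffusion = (-12*x^7) evaluated at B_t = -12*B_t^7
Therefore d(-3*B_t^8/2) = (-42*B_t^6) dt + (-12*B_t^7) dB_t.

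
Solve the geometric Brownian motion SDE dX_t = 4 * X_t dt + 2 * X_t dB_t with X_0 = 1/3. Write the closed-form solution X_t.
X_t = 1/3 * exp((2) * t + (2) * B_t)

For GBM dX = mu X dt + sigma X dB with X_0 = x_0, apply Itô to Y = log X: dY = (mu - sigma^2/2) dt + sigma dB, so Y_t = log(x_0) + (mu - sigma^2/2) t + sigma B_t and hence X_t = x_0 * exp((mu - sigma^2/2) t + sigma B_t).
With mu = 4, sigma = 2, x_0 = 1/3, this gives:
  X_t = 1/3 * exp((2) * t + (2) * B_t).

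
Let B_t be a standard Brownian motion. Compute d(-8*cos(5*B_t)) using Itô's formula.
d(-8*cos(5*B_t)) = (100*cos(5*B_t)) dt + (40*sin(5*B_t)) dB_t

Itô's formula for f(B_t) gives d f(B_t) = f'(B_t) dB_t + (1/2) f''(B_t) dt. Compute derivatives of f(x) = -8*cos(5*x):
  f'(x)  = 40*sin(5*x)
  f''(x) = 200*cos(5*x)
Substitute x = B_t and multiply the f'' term by 1/2:
  drift     = (1/2) * (200*cos(5*x)) evaluated at B_t = 100*cos(5*B_t)
  diffusion = (40*sin(5*x)) evaluated at B_t = 40*sin(5*B_t)
Therefore d(-8*cos(5*B_t)) = (100*cos(5*B_t)) dt + (40*sin(5*B_t)) dB_t.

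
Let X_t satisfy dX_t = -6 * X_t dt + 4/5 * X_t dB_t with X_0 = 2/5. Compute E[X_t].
E[X_t] = 2*exp(-6*t)/5

For GBM dX = mu X dt + sigma X dB with X_0 = x_0, apply Itô to Y = log X: dY = (mu - sigma^2/2) dt + sigma dB, so Y_t = log(x_0) + (mu - sigma^2/2) t + sigma B_t and hence X_t = x_0 * exp((mu - sigma^2/2) t + sigma B_t).
With mu = -6, sigma = 4/5, x_0 = 2/5, this gives:
  X_t = 2/5 * exp((-158/25) * t + (4/5) * B_t).
Since sigma*B_t ~ Normal(0, sigma^2 t), E[exp(sigma*B_t)] = exp(sigma^2 t / 2); so E[X_t] = x_0 * exp((mu - sigma^2/2) t) * exp(sigma^2 t / 2) = x_0 * exp(mu t) = 2*exp(-6*t)/5.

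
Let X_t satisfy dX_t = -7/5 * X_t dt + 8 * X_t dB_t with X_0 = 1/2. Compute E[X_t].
E[X_t] = exp(-7*t/5)/2

For GBM dX = mu X dt + sigma X dB with X_0 = x_0, apply Itô to Y = log X: dY = (mu - sigma^2/2) dt + sigma dB, so Y_t = log(x_0) + (mu - sigma^2/2) t + sigma B_t and hence X_t = x_0 * exp((mu - sigma^2/2) t + sigma B_t).
With mu = -7/5, sigma = 8, x_0 = 1/2, this gives:
  X_t = 1/2 * exp((-167/5) * t + (8) * B_t).
Since sigma*B_t ~ Normal(0, sigma^2 t), E[exp(sigma*B_t)] = exp(sigma^2 t / 2); so E[X_t] = x_0 * exp((mu - sigma^2/2) t) * exp(sigma^2 t / 2) = x_0 * exp(mu t) = exp(-7*t/5)/2.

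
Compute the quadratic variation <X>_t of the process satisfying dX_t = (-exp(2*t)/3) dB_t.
<X>_t = exp(4*t)/36 - 1/36

For an Itô process dX_t = a(t) dt + b(t) dB_t, the quadratic variation is <X>_t = int_0^t b(s)^2 ds (the drift term does not contribute). Here b(s) = -exp(2*s)/3, so
  b(s)^2 = exp(4*s)/9.
Integrating from 0 to t:
  <X>_t = int_0^t (exp(4*s)/9) ds = exp(4*t)/36 - 1/36.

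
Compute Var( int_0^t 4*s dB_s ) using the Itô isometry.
Var = 16*t^3/3

The Itô integral of a deterministic integrand f(s) has mean 0 because each increment f(s) * (B_{s+ds} - B_s) has mean 0. By the Itô isometry:
  Var( int_0^t f(s) dB_s ) = E[ (int_0^t f(s) dB_s)^2 ] = int_0^t f(s)^2 ds.
Here f(s) = 4*s, so f(s)^2 = 16*s^2. Integrate:
  int_0^t (16*s^2) ds = 16*t^3/3.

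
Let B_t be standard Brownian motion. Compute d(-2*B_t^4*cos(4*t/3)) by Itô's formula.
d(-2*B_t^4*cos(4*t/3)) = (B_t^2*(8*B_t^2*sin(4*t/3)/3 - 12*cos(4*t/3))) dt + (-8*B_t^3*cos(4*t/3)) dB_t

Itô's formula for f(t, x): d f(t, B_t) = (f_t + (1/2) f_xx) dt + f_x dB_t. Compute partials of f(t, x) = -2*x^4*cos(4*t/3):
  f_t(t,x)  = 8*x^4*sin(4*t/3)/3
  f_x(t,x)  = -8*x^3*cos(4*t/3)
  f_xx(t,x) = -24*x^2*cos(4*t/3)
Assemble drift = f_t + (1/2) f_xx = x^2*(8*x^2*sin(4*t/3)/3 - 12*cos(4*t/3)) and diffusion = f_x = -8*x^3*cos(4*t/3). Substituting x = B_t:
  d(-2*B_t^4*cos(4*t/3)) = (B_t^2*(8*B_t^2*sin(4*t/3)/3 - 12*cos(4*t/3))) dt + (-8*B_t^3*cos(4*t/3)) dB_t.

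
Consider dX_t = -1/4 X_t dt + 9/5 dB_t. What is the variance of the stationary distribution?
lim Var(X_t) = 162/25

The OU SDE dX = -theta X dt + sigma dB admits the integrating factor exp(theta t): d(exp(theta t) X_t) = sigma exp(theta t) dB_t. Integrating from 0 to t gives X_t = x_0 * exp(-theta t) + sigma * int_0^t exp(-theta (t-s)) dB_s for any initial x_0. The Itô integral has variance (by the Itô isometry) sigma^2 * int_0^t exp(-2 theta (t - s)) ds = sigma^2 * (1 - exp(-2 theta t)) / (2 theta), independent of x_0.
With theta = 1/4, sigma = 9/5:
  Var(X_t) = (9/5)^2 * (1 - exp(-2*1/4 t)) / (2 * 1/4) = 162/25 - 162*exp(-t/2)/25.
As t -> infinity, exp(-2*1/4 t) -> 0, so the stationary variance is sigma^2 / (2 theta) = 162/25.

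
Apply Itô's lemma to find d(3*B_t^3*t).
d(3*B_t^3*t) = (3*B_t*(B_t^2 + 3*t)) dt + (9*B_t^2*t) dB_t

Itô's formula for f(t, x): d f(t, B_t) = (f_t + (1/2) f_xx) dt + f_x dB_t. Compute partials of f(t, x) = 3*t*x^3:
  f_t(t,x)  = 3*x^3
  f_x(t,x)  = 9*t*x^2
  f_xx(t,x) = 18*t*x
Assemble drift = f_t + (1/2) f_xx = 3*x*(3*t + x^2) and diffusion = f_x = 9*t*x^2. Substituting x = B_t:
  d(3*B_t^3*t) = (3*B_t*(B_t^2 + 3*t)) dt + (9*B_t^2*t) dB_t.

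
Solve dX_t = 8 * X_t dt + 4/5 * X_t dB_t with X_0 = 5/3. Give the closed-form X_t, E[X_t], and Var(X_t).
X_t = 5/3 * exp((192/25) t + (4/5) B_t); E[X_t] = 5*exp(8*t)/3; Var(X_t) = 25*(exp(16*t/25) - 1)*exp(16*t)/9

For GBM dX = mu X dt + sigma X dB with X_0 = x_0, apply Itô to Y = log X: dY = (mu - sigma^2/2) dt + sigma dB, so Y_t = log(x_0) + (mu - sigma^2/2) t + sigma B_t and hence X_t = x_0 * exp((mu - sigma^2/2) t + sigma B_t).
With mu = 8, sigma = 4/5, x_0 = 5/3, this gives:
  X_t = 5/3 * exp((192/25) * t + (4/5) * B_t).
Since sigma*B_t ~ Normal(0, sigma^2 t), E[exp(sigma*B_t)] = exp(sigma^2 t / 2); so E[X_t] = x_0 * exp((mu - sigma^2/2) t) * exp(sigma^2 t / 2) = x_0 * exp(mu t) = 5*exp(8*t)/3.
Var(X_t) = E[X_t^2] - (E[X_t])^2 = x_0^2 * exp(2 mu t) * (exp(sigma^2 t) - 1) = 25*(exp(16*t/25) - 1)*exp(16*t)/9.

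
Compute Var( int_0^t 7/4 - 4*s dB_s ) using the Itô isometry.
Var = t*(256*t^2 - 336*t + 147)/48

The Itô integral of a deterministic integrand f(s) has mean 0 because each increment f(s) * (B_{s+ds} - B_s) has mean 0. By the Itô isometry:
  Var( int_0^t f(s) dB_s ) = E[ (int_0^t f(s) dB_s)^2 ] = int_0^t f(s)^2 ds.
Here f(s) = 7/4 - 4*s, so f(s)^2 = (16*s - 7)^2/16. Integrate:
  int_0^t ((16*s - 7)^2/16) ds = t*(256*t^2 - 336*t + 147)/48.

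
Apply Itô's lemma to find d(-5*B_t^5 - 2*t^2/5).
d(-5*B_t^5 - 2*t^2/5) = (-50*B_t^3 - 4*t/5) dt + (-25*B_t^4) dB_t

Itô's formula for f(t, x): d f(t, B_t) = (f_t + (1/2) f_xx) dt + f_x dB_t. Compute partials of f(t, x) = -2*t^2/5 - 5*x^5:
  f_t(t,x)  = -4*t/5
  f_x(t,x)  = -25*x^4
  f_xx(t,x) = -100*x^3
Assemble drift = f_t + (1/2) f_xx = -4*t/5 - 50*x^3 and diffusion = f_x = -25*x^4. Substituting x = B_t:
  d(-5*B_t^5 - 2*t^2/5) = (-50*B_t^3 - 4*t/5) dt + (-25*B_t^4) dB_t.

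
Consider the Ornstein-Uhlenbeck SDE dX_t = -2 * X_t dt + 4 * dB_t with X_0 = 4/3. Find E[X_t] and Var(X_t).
E[X_t] = 4*exp(-2*t)/3; Var(X_t) = 4 - 4*exp(-4*t)

The OU SDE dX = -theta X dt + sigma dB admits the integrating factor exp(theta t): d(exp(theta t) X_t) = sigma exp(theta t) dB_t. Integrating from 0 to t:
  X_t = x_0 * exp(-theta t) + sigma * int_0^t exp(-theta (t-s)) dB_s.
The Itô integral has mean 0 and (by the Itô isometry) variance sigma^2 * int_0^t exp(-2 theta (t - s)) ds = sigma^2 * (1 - exp(-2 theta t)) / (2 theta).
With theta = 2, sigma = 4, x_0 = 4/3:
  E[X_t] = 4/3 * exp(-2 t) = 4*exp(-2*t)/3
  Var(X_t) = (4)^2 * (1 - exp(-2*2 t)) / (2 * 2) = 4 - 4*exp(-4*t).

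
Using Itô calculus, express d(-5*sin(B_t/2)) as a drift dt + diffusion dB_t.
d(-5*sin(B_t/2)) = (5*sin(B_t/2)/8) dt + (-5*cos(B_t/2)/2) dB_t

Itô's formula for f(B_t) gives d f(B_t) = f'(B_t) dB_t + (1/2) f''(B_t) dt. Compute derivatives of f(x) = -5*sin(x/2):
  f'(x)  = -5*cos(x/2)/2
  f''(x) = 5*sin(x/2)/4
Substitute x = B_t and multiply the f'' term by 1/2:
  drift     = (1/2) * (5*sin(x/2)/4) evaluated at B_t = 5*sin(B_t/2)/8
  diffusion = (-5*cos(x/2)/2) evaluated at B_t = -5*cos(B_t/2)/2
Therefore d(-5*sin(B_t/2)) = (5*sin(B_t/2)/8) dt + (-5*cos(B_t/2)/2) dB_t.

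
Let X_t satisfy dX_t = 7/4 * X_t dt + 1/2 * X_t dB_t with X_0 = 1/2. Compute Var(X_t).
Var(X_t) = (exp(t/4) - 1)*exp(7*t/2)/4

For GBM dX = mu X dt + sigma X dB with X_0 = x_0, apply Itô to Y = log X: dY = (mu - sigma^2/2) dt + sigma dB, so Y_t = log(x_0) + (mu - sigma^2/2) t + sigma B_t and hence X_t = x_0 * exp((mu - sigma^2/2) t + sigma B_t).
With mu = 7/4, sigma = 1/2, x_0 = 1/2, this gives:
  X_t = 1/2 * exp((13/8) * t + (1/2) * B_t).
Since sigma*B_t ~ Normal(0, sigma^2 t), E[exp(sigma*B_t)] = exp(sigma^2 t / 2); so E[X_t] = x_0 * exp((mu - sigma^2/2) t) * exp(sigma^2 t / 2) = x_0 * exp(mu t) = exp(7*t/4)/2.
Var(X_t) = E[X_t^2] - (E[X_t])^2 = x_0^2 * exp(2 mu t) * (exp(sigma^2 t) - 1) = (exp(t/4) - 1)*exp(7*t/2)/4.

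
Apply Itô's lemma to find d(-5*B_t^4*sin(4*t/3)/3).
d(-5*B_t^4*sin(4*t/3)/3) = (-10*B_t^2*(2*B_t^2*cos(4*t/3)/9 + sin(4*t/3))) dt + (-20*B_t^3*sin(4*t/3)/3) dB_t

Itô's formula for f(t, x): d f(t, B_t) = (f_t + (1/2) f_xx) dt + f_x dB_t. Compute partials of f(t, x) = -5*x^4*sin(4*t/3)/3:
  f_t(t,x)  = -20*x^4*cos(4*t/3)/9
  f_x(t,x)  = -20*x^3*sin(4*t/3)/3
  f_xx(t,x) = -20*x^2*sin(4*t/3)
Assemble drift = f_t + (1/2) f_xx = -10*x^2*(2*x^2*cos(4*t/3)/9 + sin(4*t/3)) and diffusion = f_x = -20*x^3*sin(4*t/3)/3. Substituting x = B_t:
  d(-5*B_t^4*sin(4*t/3)/3) = (-10*B_t^2*(2*B_t^2*cos(4*t/3)/9 + sin(4*t/3))) dt + (-20*B_t^3*sin(4*t/3)/3) dB_t.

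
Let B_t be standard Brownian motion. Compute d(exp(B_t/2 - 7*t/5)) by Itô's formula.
d(exp(B_t/2 - 7*t/5)) = (-51*exp(B_t/2 - 7*t/5)/40) dt + (exp(B_t/2 - 7*t/5)/2) dB_t

Itô's formula for f(t, x): d f(t, B_t) = (f_t + (1/2) f_xx) dt + f_x dB_t. Compute partials of f(t, x) = exp(-7*t/5 + x/2):
  f_t(t,x)  = -7*exp(-7*t/5 + x/2)/5
  f_x(t,x)  = exp(-7*t/5 + x/2)/2
  f_xx(t,x) = exp(-7*t/5 + x/2)/4
Assemble drift = f_t + (1/2) f_xx = -51*exp(-7*t/5 + x/2)/40 and diffusion = f_x = exp(-7*t/5 + x/2)/2. Substituting x = B_t:
  d(exp(B_t/2 - 7*t/5)) = (-51*exp(B_t/2 - 7*t/5)/40) dt + (exp(B_t/2 - 7*t/5)/2) dB_t.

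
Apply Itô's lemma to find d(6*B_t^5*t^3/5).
d(6*B_t^5*t^3/5) = (B_t^3*t^2*(18*B_t^2/5 + 12*t)) dt + (6*B_t^4*t^3) dB_t

Itô's formula for f(t, x): d f(t, B_t) = (f_t + (1/2) f_xx) dt + f_x dB_t. Compute partials of f(t, x) = 6*t^3*x^5/5:
  f_t(t,x)  = 18*t^2*x^5/5
  f_x(t,x)  = 6*t^3*x^4
  f_xx(t,x) = 24*t^3*x^3
Assemble drift = f_t + (1/2) f_xx = t^2*x^3*(12*t + 18*x^2/5) and diffusion = f_x = 6*t^3*x^4. Substituting x = B_t:
  d(6*B_t^5*t^3/5) = (B_t^3*t^2*(18*B_t^2/5 + 12*t)) dt + (6*B_t^4*t^3) dB_t.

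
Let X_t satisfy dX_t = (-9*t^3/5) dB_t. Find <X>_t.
<X>_t = 81*t^7/175

For an Itô process dX_t = a(t) dt + b(t) dB_t, the quadratic variation is <X>_t = int_0^t b(s)^2 ds (the drift term does not contribute). Here b(s) = -9*s^3/5, so
  b(s)^2 = 81*s^6/25.
Integrating from 0 to t:
  <X>_t = int_0^t (81*s^6/25) ds = 81*t^7/175.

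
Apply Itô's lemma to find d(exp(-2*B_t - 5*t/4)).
d(exp(-2*B_t - 5*t/4)) = (3*exp(-2*B_t - 5*t/4)/4) dt + (-2*exp(-2*B_t - 5*t/4)) dB_t

Itô's formula for f(t, x): d f(t, B_t) = (f_t + (1/2) f_xx) dt + f_x dB_t. Compute partials of f(t, x) = exp(-5*t/4 - 2*x):
  f_t(t,x)  = -5*exp(-5*t/4 - 2*x)/4
  f_x(t,x)  = -2*exp(-5*t/4 - 2*x)
  f_xx(t,x) = 4*exp(-5*t/4 - 2*x)
Assemble drift = f_t + (1/2) f_xx = 3*exp(-5*t/4 - 2*x)/4 and diffusion = f_x = -2*exp(-5*t/4 - 2*x). Substituting x = B_t:
  d(exp(-2*B_t - 5*t/4)) = (3*exp(-2*B_t - 5*t/4)/4) dt + (-2*exp(-2*B_t - 5*t/4)) dB_t.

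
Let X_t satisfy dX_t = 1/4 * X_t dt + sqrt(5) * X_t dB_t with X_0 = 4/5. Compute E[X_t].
E[X_t] = 4*exp(t/4)/5

For GBM dX = mu X dt + sigma X dB with X_0 = x_0, apply Itô to Y = log X: dY = (mu - sigma^2/2) dt + sigma dB, so Y_t = log(x_0) + (mu - sigma^2/2) t + sigma B_t and hence X_t = x_0 * exp((mu - sigma^2/2) t + sigma B_t).
With mu = 1/4, sigma = sqrt(5), x_0 = 4/5, this gives:
  X_t = 4/5 * exp((-9/4) * t + (sqrt(5)) * B_t).
Since sigma*B_t ~ Normal(0, sigma^2 t), E[exp(sigma*B_t)] = exp(sigma^2 t / 2); so E[X_t] = x_0 * exp((mu - sigma^2/2) t) * exp(sigma^2 t / 2) = x_0 * exp(mu t) = 4*exp(t/4)/5.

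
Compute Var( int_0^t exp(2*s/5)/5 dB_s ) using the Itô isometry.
Var = exp(4*t/5)/20 - 1/20

The Itô integral of a deterministic integrand f(s) has mean 0 because each increment f(s) * (B_{s+ds} - B_s) has mean 0. By the Itô isometry:
  Var( int_0^t f(s) dB_s ) = E[ (int_0^t f(s) dB_s)^2 ] = int_0^t f(s)^2 ds.
Here f(s) = exp(2*s/5)/5, so f(s)^2 = exp(4*s/5)/25. Integrate:
  int_0^t (exp(4*s/5)/25) ds = exp(4*t/5)/20 - 1/20.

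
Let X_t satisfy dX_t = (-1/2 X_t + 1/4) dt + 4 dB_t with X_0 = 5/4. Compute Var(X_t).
Var(X_t) = 16 - 16*exp(-t)

The variance V(t) = Var(X_t) satisfies V'(t) = 2 a V(t) + c^2 with V(0) = 0 (drift coefficient is linear in X, diffusion is constant). With a = -1/2, c = 4, the solution is
  V(t) = (c^2 / (2 a)) * (exp(2 a t) - 1)
       = (4^2 / (2*(-1/2))) * (exp((-1) t) - 1)
       = 16 - 16*exp(-t).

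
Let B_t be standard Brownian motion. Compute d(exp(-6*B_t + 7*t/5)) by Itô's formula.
d(exp(-6*B_t + 7*t/5)) = (97*exp(-6*B_t + 7*t/5)/5) dt + (-6*exp(-6*B_t + 7*t/5)) dB_t

Itô's formula for f(t, x): d f(t, B_t) = (f_t + (1/2) f_xx) dt + f_x dB_t. Compute partials of f(t, x) = exp(7*t/5 - 6*x):
  f_t(t,x)  = 7*exp(7*t/5 - 6*x)/5
  f_x(t,x)  = -6*exp(7*t/5 - 6*x)
  f_xx(t,x) = 36*exp(7*t/5 - 6*x)
Assemble drift = f_t + (1/2) f_xx = 97*exp(7*t/5 - 6*x)/5 and diffusion = f_x = -6*exp(7*t/5 - 6*x). Substituting x = B_t:
  d(exp(-6*B_t + 7*t/5)) = (97*exp(-6*B_t + 7*t/5)/5) dt + (-6*exp(-6*B_t + 7*t/5)) dB_t.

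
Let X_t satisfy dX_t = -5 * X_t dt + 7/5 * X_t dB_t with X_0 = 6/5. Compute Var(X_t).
Var(X_t) = (36*exp(49*t/25) - 36)*exp(-10*t)/25

For GBM dX = mu X dt + sigma X dB with X_0 = x_0, apply Itô to Y = log X: dY = (mu - sigma^2/2) dt + sigma dB, so Y_t = log(x_0) + (mu - sigma^2/2) t + sigma B_t and hence X_t = x_0 * exp((mu - sigma^2/2) t + sigma B_t).
With mu = -5, sigma = 7/5, x_0 = 6/5, this gives:
  X_t = 6/5 * exp((-299/50) * t + (7/5) * B_t).
Since sigma*B_t ~ Normal(0, sigma^2 t), E[exp(sigma*B_t)] = exp(sigma^2 t / 2); so E[X_t] = x_0 * exp((mu - sigma^2/2) t) * exp(sigma^2 t / 2) = x_0 * exp(mu t) = 6*exp(-5*t)/5.
Var(X_t) = E[X_t^2] - (E[X_t])^2 = x_0^2 * exp(2 mu t) * (exp(sigma^2 t) - 1) = (36*exp(49*t/25) - 36)*exp(-10*t)/25.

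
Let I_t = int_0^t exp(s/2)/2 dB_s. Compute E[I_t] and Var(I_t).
E[I_t] = 0; Var(I_t) = exp(t)/4 - 1/4

The Itô integral of a deterministic integrand f(s) has mean 0 because each increment f(s) * (B_{s+ds} - B_s) has mean 0. By the Itô isometry:
  Var( int_0^t f(s) dB_s ) = E[ (int_0^t f(s) dB_s)^2 ] = int_0^t f(s)^2 ds.
Here f(s) = exp(s/2)/2, so f(s)^2 = exp(s)/4. Integrate:
  int_0^t (exp(s)/4) ds = exp(t)/4 - 1/4.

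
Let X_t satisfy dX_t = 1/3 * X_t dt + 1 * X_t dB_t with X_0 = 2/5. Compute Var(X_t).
Var(X_t) = 4*(exp(t) - 1)*exp(2*t/3)/25

For GBM dX = mu X dt + sigma X dB with X_0 = x_0, apply Itô to Y = log X: dY = (mu - sigma^2/2) dt + sigma dB, so Y_t = log(x_0) + (mu - sigma^2/2) t + sigma B_t and hence X_t = x_0 * exp((mu - sigma^2/2) t + sigma B_t).
With mu = 1/3, sigma = 1, x_0 = 2/5, this gives:
  X_t = 2/5 * exp((-1/6) * t + (1) * B_t).
Since sigma*B_t ~ Normal(0, sigma^2 t), E[exp(sigma*B_t)] = exp(sigma^2 t / 2); so E[X_t] = x_0 * exp((mu - sigma^2/2) t) * exp(sigma^2 t / 2) = x_0 * exp(mu t) = 2*exp(t/3)/5.
Var(X_t) = E[X_t^2] - (E[X_t])^2 = x_0^2 * exp(2 mu t) * (exp(sigma^2 t) - 1) = 4*(exp(t) - 1)*exp(2*t/3)/25.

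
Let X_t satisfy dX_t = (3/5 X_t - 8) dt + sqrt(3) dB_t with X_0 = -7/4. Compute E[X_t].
E[X_t] = 40/3 - 181*exp(3*t/5)/12

Taking expectations and using E[dB_t] = 0, the mean m(t) = E[X_t] satisfies the ODE m'(t) = a m(t) + b with m(0) = x_0. With a = 3/5, b = -8, x_0 = -7/4, the solution is
  m(t) = x_0 * exp(a t) + (b/a) * (exp(a t) - 1)
       = (-7/4) * exp((3/5) t) + ((-8)/(3/5)) * (exp((3/5) t) - 1)
       = 40/3 - 181*exp(3*t/5)/12.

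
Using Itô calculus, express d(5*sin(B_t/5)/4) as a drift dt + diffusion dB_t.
d(5*sin(B_t/5)/4) = (-sin(B_t/5)/40) dt + (cos(B_t/5)/4) dB_t

Itô's formula for f(B_t) gives d f(B_t) = f'(B_t) dB_t + (1/2) f''(B_t) dt. Compute derivatives of f(x) = 5*sin(x/5)/4:
  f'(x)  = cos(x/5)/4
  f''(x) = -sin(x/5)/20
Substitute x = B_t and multiply the f'' term by 1/2:
  drift     = (1/2) * (-sin(x/5)/20) evaluated at B_t = -sin(B_t/5)/40
  diffusion = (cos(x/5)/4) evaluated at B_t = cos(B_t/5)/4
Therefore d(5*sin(B_t/5)/4) = (-sin(B_t/5)/40) dt + (cos(B_t/5)/4) dB_t.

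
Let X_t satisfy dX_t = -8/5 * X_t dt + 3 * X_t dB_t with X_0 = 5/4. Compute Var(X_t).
Var(X_t) = (25*exp(9*t) - 25)*exp(-16*t/5)/16

For GBM dX = mu X dt + sigma X dB with X_0 = x_0, apply Itô to Y = log X: dY = (mu - sigma^2/2) dt + sigma dB, so Y_t = log(x_0) + (mu - sigma^2/2) t + sigma B_t and hence X_t = x_0 * exp((mu - sigma^2/2) t + sigma B_t).
With mu = -8/5, sigma = 3, x_0 = 5/4, this gives:
  X_t = 5/4 * exp((-61/10) * t + (3) * B_t).
Since sigma*B_t ~ Normal(0, sigma^2 t), E[exp(sigma*B_t)] = exp(sigma^2 t / 2); so E[X_t] = x_0 * exp((mu - sigma^2/2) t) * exp(sigma^2 t / 2) = x_0 * exp(mu t) = 5*exp(-8*t/5)/4.
Var(X_t) = E[X_t^2] - (E[X_t])^2 = x_0^2 * exp(2 mu t) * (exp(sigma^2 t) - 1) = (25*exp(9*t) - 25)*exp(-16*t/5)/16.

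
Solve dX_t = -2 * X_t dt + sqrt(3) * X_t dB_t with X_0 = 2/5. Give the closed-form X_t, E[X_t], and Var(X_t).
X_t = 2/5 * exp((-7/2) t + (sqrt(3)) B_t); E[X_t] = 2*exp(-2*t)/5; Var(X_t) = (4*exp(3*t) - 4)*exp(-4*t)/25

For GBM dX = mu X dt + sigma X dB with X_0 = x_0, apply Itô to Y = log X: dY = (mu - sigma^2/2) dt + sigma dB, so Y_t = log(x_0) + (mu - sigma^2/2) t + sigma B_t and hence X_t = x_0 * exp((mu - sigma^2/2) t + sigma B_t).
With mu = -2, sigma = sqrt(3), x_0 = 2/5, this gives:
  X_t = 2/5 * exp((-7/2) * t + (sqrt(3)) * B_t).
Since sigma*B_t ~ Normal(0, sigma^2 t), E[exp(sigma*B_t)] = exp(sigma^2 t / 2); so E[X_t] = x_0 * exp((mu - sigma^2/2) t) * exp(sigma^2 t / 2) = x_0 * exp(mu t) = 2*exp(-2*t)/5.
Var(X_t) = E[X_t^2] - (E[X_t])^2 = x_0^2 * exp(2 mu t) * (exp(sigma^2 t) - 1) = (4*exp(3*t) - 4)*exp(-4*t)/25.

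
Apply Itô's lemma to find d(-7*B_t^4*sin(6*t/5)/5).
d(-7*B_t^4*sin(6*t/5)/5) = (-42*B_t^2*(B_t^2*cos(6*t/5) + 5*sin(6*t/5))/25) dt + (-28*B_t^3*sin(6*t/5)/5) dB_t

Itô's formula for f(t, x): d f(t, B_t) = (f_t + (1/2) f_xx) dt + f_x dB_t. Compute partials of f(t, x) = -7*x^4*sin(6*t/5)/5:
  f_t(t,x)  = -42*x^4*cos(6*t/5)/25
  f_x(t,x)  = -28*x^3*sin(6*t/5)/5
  f_xx(t,x) = -84*x^2*sin(6*t/5)/5
Assemble drift = f_t + (1/2) f_xx = -42*x^2*(x^2*cos(6*t/5) + 5*sin(6*t/5))/25 and diffusion = f_x = -28*x^3*sin(6*t/5)/5. Substituting x = B_t:
  d(-7*B_t^4*sin(6*t/5)/5) = (-42*B_t^2*(B_t^2*cos(6*t/5) + 5*sin(6*t/5))/25) dt + (-28*B_t^3*sin(6*t/5)/5) dB_t.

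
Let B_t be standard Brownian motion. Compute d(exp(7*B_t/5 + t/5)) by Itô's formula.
d(exp(7*B_t/5 + t/5)) = (59*exp(7*B_t/5 + t/5)/50) dt + (7*exp(7*B_t/5 + t/5)/5) dB_t

Itô's formula for f(t, x): d f(t, B_t) = (f_t + (1/2) f_xx) dt + f_x dB_t. Compute partials of f(t, x) = exp(t/5 + 7*x/5):
  f_t(t,x)  = exp(t/5 + 7*x/5)/5
  f_x(t,x)  = 7*exp(t/5 + 7*x/5)/5
  f_xx(t,x) = 49*exp(t/5 + 7*x/5)/25
Assemble drift = f_t + (1/2) f_xx = 59*exp(t/5 + 7*x/5)/50 and diffusion = f_x = 7*exp(t/5 + 7*x/5)/5. Substituting x = B_t:
  d(exp(7*B_t/5 + t/5)) = (59*exp(7*B_t/5 + t/5)/50) dt + (7*exp(7*B_t/5 + t/5)/5) dB_t.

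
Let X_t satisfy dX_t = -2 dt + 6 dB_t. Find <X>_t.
<X>_t = 36*t

For an Itô process dX_t = a(t) dt + b(t) dB_t, the quadratic variation is <X>_t = int_0^t b(s)^2 ds (the drift term does not contribute). Here b(s) = 6, so
  b(s)^2 = 36.
Integrating from 0 to t:
  <X>_t = int_0^t (36) ds = 36*t.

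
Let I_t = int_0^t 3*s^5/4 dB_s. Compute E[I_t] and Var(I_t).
E[I_t] = 0; Var(I_t) = 9*t^11/176

The Itô integral of a deterministic integrand f(s) has mean 0 because each increment f(s) * (B_{s+ds} - B_s) has mean 0. By the Itô isometry:
  Var( int_0^t f(s) dB_s ) = E[ (int_0^t f(s) dB_s)^2 ] = int_0^t f(s)^2 ds.
Here f(s) = 3*s^5/4, so f(s)^2 = 9*s^10/16. Integrate:
  int_0^t (9*s^10/16) ds = 9*t^11/176.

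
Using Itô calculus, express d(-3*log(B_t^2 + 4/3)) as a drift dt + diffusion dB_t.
d(-3*log(B_t^2 + 4/3)) = (9*(3*B_t^2 - 4)/(3*B_t^2 + 4)^2) dt + (-18*B_t/(3*B_t^2 + 4)) dB_t

Itô's formula for f(B_t) gives d f(B_t) = f'(B_t) dB_t + (1/2) f''(B_t) dt. Compute derivatives of f(x) = -3*log(x^2 + 4/3):
  f'(x)  = -18*x/(3*x^2 + 4)
  f''(x) = 18*(3*x^2 - 4)/(3*x^2 + 4)^2
Substitute x = B_t and multiply the f'' term by 1/2:
  drift     = (1/2) * (18*(3*x^2 - 4)/(3*x^2 + 4)^2) evaluated at B_t = 9*(3*B_t^2 - 4)/(3*B_t^2 + 4)^2
  diffusion = (-18*x/(3*x^2 + 4)) evaluated at B_t = -18*B_t/(3*B_t^2 + 4)
Therefore d(-3*log(B_t^2 + 4/3)) = (9*(3*B_t^2 - 4)/(3*B_t^2 + 4)^2) dt + (-18*B_t/(3*B_t^2 + 4)) dB_t.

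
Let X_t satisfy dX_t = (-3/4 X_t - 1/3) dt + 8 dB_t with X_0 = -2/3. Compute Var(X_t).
Var(X_t) = 128/3 - 128*exp(-3*t/2)/3

The variance V(t) = Var(X_t) satisfies V'(t) = 2 a V(t) + c^2 with V(0) = 0 (drift coefficient is linear in X, diffusion is constant). With a = -3/4, c = 8, the solution is
  V(t) = (c^2 / (2 a)) * (exp(2 a t) - 1)
       = (8^2 / (2*(-3/4))) * (exp((-3/2) t) - 1)
       = 128/3 - 128*exp(-3*t/2)/3.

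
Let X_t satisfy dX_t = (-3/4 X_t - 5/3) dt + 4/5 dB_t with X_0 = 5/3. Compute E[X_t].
E[X_t] = -20/9 + 35*exp(-3*t/4)/9

Taking expectations and using E[dB_t] = 0, the mean m(t) = E[X_t] satisfies the ODE m'(t) = a m(t) + b with m(0) = x_0. With a = -3/4, b = -5/3, x_0 = 5/3, the solution is
  m(t) = x_0 * exp(a t) + (b/a) * (exp(a t) - 1)
       = (5/3) * exp((-3/4) t) + ((-5/3)/(-3/4)) * (exp((-3/4) t) - 1)
       = -20/9 + 35*exp(-3*t/4)/9.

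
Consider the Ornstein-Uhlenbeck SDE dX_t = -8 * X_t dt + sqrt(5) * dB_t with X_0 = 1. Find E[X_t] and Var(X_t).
E[X_t] = exp(-8*t); Var(X_t) = 5/16 - 5*exp(-16*t)/16

The OU SDE dX = -theta X dt + sigma dB admits the integrating factor exp(theta t): d(exp(theta t) X_t) = sigma exp(theta t) dB_t. Integrating from 0 to t:
  X_t = x_0 * exp(-theta t) + sigma * int_0^t exp(-theta (t-s)) dB_s.
The Itô integral has mean 0 and (by the Itô isometry) variance sigma^2 * int_0^t exp(-2 theta (t - s)) ds = sigma^2 * (1 - exp(-2 theta t)) / (2 theta).
With theta = 8, sigma = sqrt(5), x_0 = 1:
  E[X_t] = 1 * exp(-8 t) = exp(-8*t)
  Var(X_t) = (sqrt(5))^2 * (1 - exp(-2*8 t)) / (2 * 8) = 5/16 - 5*exp(-16*t)/16.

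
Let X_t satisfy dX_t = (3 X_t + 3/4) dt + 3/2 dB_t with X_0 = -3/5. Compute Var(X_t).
Var(X_t) = 3*exp(6*t)/8 - 3/8

The variance V(t) = Var(X_t) satisfies V'(t) = 2 a V(t) + c^2 with V(0) = 0 (drift coefficient is linear in X, diffusion is constant). With a = 3, c = 3/2, the solution is
  V(t) = (c^2 / (2 a)) * (exp(2 a t) - 1)
       = ((3/2)^2 / (2*3)) * (exp(6 t) - 1)
       = 3*exp(6*t)/8 - 3/8.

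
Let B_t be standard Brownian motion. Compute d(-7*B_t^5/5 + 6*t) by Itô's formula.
d(-7*B_t^5/5 + 6*t) = (6 - 14*B_t^3) dt + (-7*B_t^4) dB_t

Itô's formula for f(t, x): d f(t, B_t) = (f_t + (1/2) f_xx) dt + f_x dB_t. Compute partials of f(t, x) = 6*t - 7*x^5/5:
  f_t(t,x)  = 6
  f_x(t,x)  = -7*x^4
  f_xx(t,x) = -28*x^3
Assemble drift = f_t + (1/2) f_xx = 6 - 14*x^3 and diffusion = f_x = -7*x^4. Substituting x = B_t:
  d(-7*B_t^5/5 + 6*t) = (6 - 14*B_t^3) dt + (-7*B_t^4) dB_t.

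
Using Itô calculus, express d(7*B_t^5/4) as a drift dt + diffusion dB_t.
d(7*B_t^5/4) = (35*B_t^3/2) dt + (35*B_t^4/4) dB_t

Itô's formula for f(B_t) gives d f(B_t) = f'(B_t) dB_t + (1/2) f''(B_t) dt. Compute derivatives of f(x) = 7*x^5/4:
  f'(x)  = 35*x^4/4
  f''(x) = 35*x^3
Substitute x = B_t and multiply the f'' term by 1/2:
  drift     = (1/2) * (35*x^3) evaluated at B_t = 35*B_t^3/2
  diffusion = (35*x^4/4) evaluated at B_t = 35*B_t^4/4
Therefore d(7*B_t^5/4) = (35*B_t^3/2) dt + (35*B_t^4/4) dB_t.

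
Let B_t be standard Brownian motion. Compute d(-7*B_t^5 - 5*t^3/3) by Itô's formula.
d(-7*B_t^5 - 5*t^3/3) = (-70*B_t^3 - 5*t^2) dt + (-35*B_t^4) dB_t

Itô's formula for f(t, x): d f(t, B_t) = (f_t + (1/2) f_xx) dt + f_x dB_t. Compute partials of f(t, x) = -5*t^3/3 - 7*x^5:
  f_t(t,x)  = -5*t^2
  f_x(t,x)  = -35*x^4
  f_xx(t,x) = -140*x^3
Assemble drift = f_t + (1/2) f_xx = -5*t^2 - 70*x^3 and diffusion = f_x = -35*x^4. Substituting x = B_t:
  d(-7*B_t^5 - 5*t^3/3) = (-70*B_t^3 - 5*t^2) dt + (-35*B_t^4) dB_t.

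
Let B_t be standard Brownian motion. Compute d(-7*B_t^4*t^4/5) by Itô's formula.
d(-7*B_t^4*t^4/5) = (14*B_t^2*t^3*(-2*B_t^2 - 3*t)/5) dt + (-28*B_t^3*t^4/5) dB_t

Itô's formula for f(t, x): d f(t, B_t) = (f_t + (1/2) f_xx) dt + f_x dB_t. Compute partials of f(t, x) = -7*t^4*x^4/5:
  f_t(t,x)  = -28*t^3*x^4/5
  f_x(t,x)  = -28*t^4*x^3/5
  f_xx(t,x) = -84*t^4*x^2/5
Assemble drift = f_t + (1/2) f_xx = 14*t^3*x^2*(-3*t - 2*x^2)/5 and diffusion = f_x = -28*t^4*x^3/5. Substituting x = B_t:
  d(-7*B_t^4*t^4/5) = (14*B_t^2*t^3*(-2*B_t^2 - 3*t)/5) dt + (-28*B_t^3*t^4/5) dB_t.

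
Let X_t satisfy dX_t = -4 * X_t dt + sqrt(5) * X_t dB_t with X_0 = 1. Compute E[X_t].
E[X_t] = exp(-4*t)

For GBM dX = mu X dt + sigma X dB with X_0 = x_0, apply Itô to Y = log X: dY = (mu - sigma^2/2) dt + sigma dB, so Y_t = log(x_0) + (mu - sigma^2/2) t + sigma B_t and hence X_t = x_0 * exp((mu - sigma^2/2) t + sigma B_t).
With mu = -4, sigma = sqrt(5), x_0 = 1, this gives:
  X_t = 1 * exp((-13/2) * t + (sqrt(5)) * B_t).
Since sigma*B_t ~ Normal(0, sigma^2 t), E[exp(sigma*B_t)] = exp(sigma^2 t / 2); so E[X_t] = x_0 * exp((mu - sigma^2/2) t) * exp(sigma^2 t / 2) = x_0 * exp(mu t) = exp(-4*t).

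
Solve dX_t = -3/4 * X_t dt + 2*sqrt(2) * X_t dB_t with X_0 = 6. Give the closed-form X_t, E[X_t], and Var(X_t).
X_t = 6 * exp((-19/4) t + (2*sqrt(2)) B_t); E[X_t] = 6*exp(-3*t/4); Var(X_t) = (36*exp(8*t) - 36)*exp(-3*t/2)

For GBM dX = mu X dt + sigma X dB with X_0 = x_0, apply Itô to Y = log X: dY = (mu - sigma^2/2) dt + sigma dB, so Y_t = log(x_0) + (mu - sigma^2/2) t + sigma B_t and hence X_t = x_0 * exp((mu - sigma^2/2) t + sigma B_t).
With mu = -3/4, sigma = 2*sqrt(2), x_0 = 6, this gives:
  X_t = 6 * exp((-19/4) * t + (2*sqrt(2)) * B_t).
Since sigma*B_t ~ Normal(0, sigma^2 t), E[exp(sigma*B_t)] = exp(sigma^2 t / 2); so E[X_t] = x_0 * exp((mu - sigma^2/2) t) * exp(sigma^2 t / 2) = x_0 * exp(mu t) = 6*exp(-3*t/4).
Var(X_t) = E[X_t^2] - (E[X_t])^2 = x_0^2 * exp(2 mu t) * (exp(sigma^2 t) - 1) = (36*exp(8*t) - 36)*exp(-3*t/2).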